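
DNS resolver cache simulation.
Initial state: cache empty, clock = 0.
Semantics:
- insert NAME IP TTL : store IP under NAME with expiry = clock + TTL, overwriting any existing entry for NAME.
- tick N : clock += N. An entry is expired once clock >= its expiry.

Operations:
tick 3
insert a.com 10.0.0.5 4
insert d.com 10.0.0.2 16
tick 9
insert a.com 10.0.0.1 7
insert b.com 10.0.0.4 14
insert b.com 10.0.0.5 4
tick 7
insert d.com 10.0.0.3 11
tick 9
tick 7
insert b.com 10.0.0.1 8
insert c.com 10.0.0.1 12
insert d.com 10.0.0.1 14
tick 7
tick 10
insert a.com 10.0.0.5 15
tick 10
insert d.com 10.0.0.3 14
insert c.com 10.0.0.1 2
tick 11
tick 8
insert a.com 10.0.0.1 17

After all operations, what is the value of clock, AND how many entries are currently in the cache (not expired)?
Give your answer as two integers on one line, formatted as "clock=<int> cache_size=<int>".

Op 1: tick 3 -> clock=3.
Op 2: insert a.com -> 10.0.0.5 (expiry=3+4=7). clock=3
Op 3: insert d.com -> 10.0.0.2 (expiry=3+16=19). clock=3
Op 4: tick 9 -> clock=12. purged={a.com}
Op 5: insert a.com -> 10.0.0.1 (expiry=12+7=19). clock=12
Op 6: insert b.com -> 10.0.0.4 (expiry=12+14=26). clock=12
Op 7: insert b.com -> 10.0.0.5 (expiry=12+4=16). clock=12
Op 8: tick 7 -> clock=19. purged={a.com,b.com,d.com}
Op 9: insert d.com -> 10.0.0.3 (expiry=19+11=30). clock=19
Op 10: tick 9 -> clock=28.
Op 11: tick 7 -> clock=35. purged={d.com}
Op 12: insert b.com -> 10.0.0.1 (expiry=35+8=43). clock=35
Op 13: insert c.com -> 10.0.0.1 (expiry=35+12=47). clock=35
Op 14: insert d.com -> 10.0.0.1 (expiry=35+14=49). clock=35
Op 15: tick 7 -> clock=42.
Op 16: tick 10 -> clock=52. purged={b.com,c.com,d.com}
Op 17: insert a.com -> 10.0.0.5 (expiry=52+15=67). clock=52
Op 18: tick 10 -> clock=62.
Op 19: insert d.com -> 10.0.0.3 (expiry=62+14=76). clock=62
Op 20: insert c.com -> 10.0.0.1 (expiry=62+2=64). clock=62
Op 21: tick 11 -> clock=73. purged={a.com,c.com}
Op 22: tick 8 -> clock=81. purged={d.com}
Op 23: insert a.com -> 10.0.0.1 (expiry=81+17=98). clock=81
Final clock = 81
Final cache (unexpired): {a.com} -> size=1

Answer: clock=81 cache_size=1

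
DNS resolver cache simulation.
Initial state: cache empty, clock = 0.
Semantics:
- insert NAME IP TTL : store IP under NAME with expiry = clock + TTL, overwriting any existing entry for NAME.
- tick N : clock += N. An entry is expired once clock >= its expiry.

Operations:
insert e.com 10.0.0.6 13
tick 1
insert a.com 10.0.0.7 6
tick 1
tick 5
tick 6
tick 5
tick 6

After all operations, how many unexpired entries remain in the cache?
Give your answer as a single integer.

Answer: 0

Derivation:
Op 1: insert e.com -> 10.0.0.6 (expiry=0+13=13). clock=0
Op 2: tick 1 -> clock=1.
Op 3: insert a.com -> 10.0.0.7 (expiry=1+6=7). clock=1
Op 4: tick 1 -> clock=2.
Op 5: tick 5 -> clock=7. purged={a.com}
Op 6: tick 6 -> clock=13. purged={e.com}
Op 7: tick 5 -> clock=18.
Op 8: tick 6 -> clock=24.
Final cache (unexpired): {} -> size=0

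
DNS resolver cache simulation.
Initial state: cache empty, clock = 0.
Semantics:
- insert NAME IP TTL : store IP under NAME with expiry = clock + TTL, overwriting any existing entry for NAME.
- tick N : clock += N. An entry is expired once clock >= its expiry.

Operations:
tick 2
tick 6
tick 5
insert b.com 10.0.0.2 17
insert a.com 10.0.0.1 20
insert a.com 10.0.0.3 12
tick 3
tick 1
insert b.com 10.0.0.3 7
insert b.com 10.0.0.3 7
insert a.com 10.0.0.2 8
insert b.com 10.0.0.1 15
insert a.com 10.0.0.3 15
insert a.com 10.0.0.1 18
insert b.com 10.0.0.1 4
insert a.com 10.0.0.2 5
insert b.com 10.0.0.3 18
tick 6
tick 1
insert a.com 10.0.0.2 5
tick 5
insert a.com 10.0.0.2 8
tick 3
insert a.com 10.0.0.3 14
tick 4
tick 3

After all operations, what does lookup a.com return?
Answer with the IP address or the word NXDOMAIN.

Answer: 10.0.0.3

Derivation:
Op 1: tick 2 -> clock=2.
Op 2: tick 6 -> clock=8.
Op 3: tick 5 -> clock=13.
Op 4: insert b.com -> 10.0.0.2 (expiry=13+17=30). clock=13
Op 5: insert a.com -> 10.0.0.1 (expiry=13+20=33). clock=13
Op 6: insert a.com -> 10.0.0.3 (expiry=13+12=25). clock=13
Op 7: tick 3 -> clock=16.
Op 8: tick 1 -> clock=17.
Op 9: insert b.com -> 10.0.0.3 (expiry=17+7=24). clock=17
Op 10: insert b.com -> 10.0.0.3 (expiry=17+7=24). clock=17
Op 11: insert a.com -> 10.0.0.2 (expiry=17+8=25). clock=17
Op 12: insert b.com -> 10.0.0.1 (expiry=17+15=32). clock=17
Op 13: insert a.com -> 10.0.0.3 (expiry=17+15=32). clock=17
Op 14: insert a.com -> 10.0.0.1 (expiry=17+18=35). clock=17
Op 15: insert b.com -> 10.0.0.1 (expiry=17+4=21). clock=17
Op 16: insert a.com -> 10.0.0.2 (expiry=17+5=22). clock=17
Op 17: insert b.com -> 10.0.0.3 (expiry=17+18=35). clock=17
Op 18: tick 6 -> clock=23. purged={a.com}
Op 19: tick 1 -> clock=24.
Op 20: insert a.com -> 10.0.0.2 (expiry=24+5=29). clock=24
Op 21: tick 5 -> clock=29. purged={a.com}
Op 22: insert a.com -> 10.0.0.2 (expiry=29+8=37). clock=29
Op 23: tick 3 -> clock=32.
Op 24: insert a.com -> 10.0.0.3 (expiry=32+14=46). clock=32
Op 25: tick 4 -> clock=36. purged={b.com}
Op 26: tick 3 -> clock=39.
lookup a.com: present, ip=10.0.0.3 expiry=46 > clock=39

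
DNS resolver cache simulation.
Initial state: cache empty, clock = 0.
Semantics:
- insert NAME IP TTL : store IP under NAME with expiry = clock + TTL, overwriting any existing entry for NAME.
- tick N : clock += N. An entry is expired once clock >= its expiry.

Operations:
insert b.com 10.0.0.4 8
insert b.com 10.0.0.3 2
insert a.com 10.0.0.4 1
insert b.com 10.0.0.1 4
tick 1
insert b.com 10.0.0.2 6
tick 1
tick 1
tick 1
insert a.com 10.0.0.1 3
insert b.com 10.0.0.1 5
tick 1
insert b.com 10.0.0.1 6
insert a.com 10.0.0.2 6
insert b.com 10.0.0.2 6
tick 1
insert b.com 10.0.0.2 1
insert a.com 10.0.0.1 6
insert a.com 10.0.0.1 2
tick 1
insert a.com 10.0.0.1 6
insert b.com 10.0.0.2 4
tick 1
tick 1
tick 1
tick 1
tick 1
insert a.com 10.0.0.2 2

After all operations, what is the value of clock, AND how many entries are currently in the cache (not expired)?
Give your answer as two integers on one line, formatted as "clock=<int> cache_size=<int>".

Answer: clock=12 cache_size=1

Derivation:
Op 1: insert b.com -> 10.0.0.4 (expiry=0+8=8). clock=0
Op 2: insert b.com -> 10.0.0.3 (expiry=0+2=2). clock=0
Op 3: insert a.com -> 10.0.0.4 (expiry=0+1=1). clock=0
Op 4: insert b.com -> 10.0.0.1 (expiry=0+4=4). clock=0
Op 5: tick 1 -> clock=1. purged={a.com}
Op 6: insert b.com -> 10.0.0.2 (expiry=1+6=7). clock=1
Op 7: tick 1 -> clock=2.
Op 8: tick 1 -> clock=3.
Op 9: tick 1 -> clock=4.
Op 10: insert a.com -> 10.0.0.1 (expiry=4+3=7). clock=4
Op 11: insert b.com -> 10.0.0.1 (expiry=4+5=9). clock=4
Op 12: tick 1 -> clock=5.
Op 13: insert b.com -> 10.0.0.1 (expiry=5+6=11). clock=5
Op 14: insert a.com -> 10.0.0.2 (expiry=5+6=11). clock=5
Op 15: insert b.com -> 10.0.0.2 (expiry=5+6=11). clock=5
Op 16: tick 1 -> clock=6.
Op 17: insert b.com -> 10.0.0.2 (expiry=6+1=7). clock=6
Op 18: insert a.com -> 10.0.0.1 (expiry=6+6=12). clock=6
Op 19: insert a.com -> 10.0.0.1 (expiry=6+2=8). clock=6
Op 20: tick 1 -> clock=7. purged={b.com}
Op 21: insert a.com -> 10.0.0.1 (expiry=7+6=13). clock=7
Op 22: insert b.com -> 10.0.0.2 (expiry=7+4=11). clock=7
Op 23: tick 1 -> clock=8.
Op 24: tick 1 -> clock=9.
Op 25: tick 1 -> clock=10.
Op 26: tick 1 -> clock=11. purged={b.com}
Op 27: tick 1 -> clock=12.
Op 28: insert a.com -> 10.0.0.2 (expiry=12+2=14). clock=12
Final clock = 12
Final cache (unexpired): {a.com} -> size=1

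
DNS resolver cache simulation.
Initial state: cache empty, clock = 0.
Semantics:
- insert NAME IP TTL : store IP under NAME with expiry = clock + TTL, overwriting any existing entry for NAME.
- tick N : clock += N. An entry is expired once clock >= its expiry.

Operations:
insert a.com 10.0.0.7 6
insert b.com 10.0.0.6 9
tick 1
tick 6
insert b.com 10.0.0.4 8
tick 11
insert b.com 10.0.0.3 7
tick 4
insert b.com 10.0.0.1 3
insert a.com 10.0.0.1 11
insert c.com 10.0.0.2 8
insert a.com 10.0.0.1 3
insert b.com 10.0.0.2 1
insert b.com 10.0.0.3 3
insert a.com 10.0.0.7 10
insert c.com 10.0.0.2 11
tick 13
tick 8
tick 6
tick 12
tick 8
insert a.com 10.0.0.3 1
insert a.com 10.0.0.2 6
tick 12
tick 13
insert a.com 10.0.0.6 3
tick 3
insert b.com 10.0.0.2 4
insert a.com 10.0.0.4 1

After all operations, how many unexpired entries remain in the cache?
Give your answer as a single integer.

Op 1: insert a.com -> 10.0.0.7 (expiry=0+6=6). clock=0
Op 2: insert b.com -> 10.0.0.6 (expiry=0+9=9). clock=0
Op 3: tick 1 -> clock=1.
Op 4: tick 6 -> clock=7. purged={a.com}
Op 5: insert b.com -> 10.0.0.4 (expiry=7+8=15). clock=7
Op 6: tick 11 -> clock=18. purged={b.com}
Op 7: insert b.com -> 10.0.0.3 (expiry=18+7=25). clock=18
Op 8: tick 4 -> clock=22.
Op 9: insert b.com -> 10.0.0.1 (expiry=22+3=25). clock=22
Op 10: insert a.com -> 10.0.0.1 (expiry=22+11=33). clock=22
Op 11: insert c.com -> 10.0.0.2 (expiry=22+8=30). clock=22
Op 12: insert a.com -> 10.0.0.1 (expiry=22+3=25). clock=22
Op 13: insert b.com -> 10.0.0.2 (expiry=22+1=23). clock=22
Op 14: insert b.com -> 10.0.0.3 (expiry=22+3=25). clock=22
Op 15: insert a.com -> 10.0.0.7 (expiry=22+10=32). clock=22
Op 16: insert c.com -> 10.0.0.2 (expiry=22+11=33). clock=22
Op 17: tick 13 -> clock=35. purged={a.com,b.com,c.com}
Op 18: tick 8 -> clock=43.
Op 19: tick 6 -> clock=49.
Op 20: tick 12 -> clock=61.
Op 21: tick 8 -> clock=69.
Op 22: insert a.com -> 10.0.0.3 (expiry=69+1=70). clock=69
Op 23: insert a.com -> 10.0.0.2 (expiry=69+6=75). clock=69
Op 24: tick 12 -> clock=81. purged={a.com}
Op 25: tick 13 -> clock=94.
Op 26: insert a.com -> 10.0.0.6 (expiry=94+3=97). clock=94
Op 27: tick 3 -> clock=97. purged={a.com}
Op 28: insert b.com -> 10.0.0.2 (expiry=97+4=101). clock=97
Op 29: insert a.com -> 10.0.0.4 (expiry=97+1=98). clock=97
Final cache (unexpired): {a.com,b.com} -> size=2

Answer: 2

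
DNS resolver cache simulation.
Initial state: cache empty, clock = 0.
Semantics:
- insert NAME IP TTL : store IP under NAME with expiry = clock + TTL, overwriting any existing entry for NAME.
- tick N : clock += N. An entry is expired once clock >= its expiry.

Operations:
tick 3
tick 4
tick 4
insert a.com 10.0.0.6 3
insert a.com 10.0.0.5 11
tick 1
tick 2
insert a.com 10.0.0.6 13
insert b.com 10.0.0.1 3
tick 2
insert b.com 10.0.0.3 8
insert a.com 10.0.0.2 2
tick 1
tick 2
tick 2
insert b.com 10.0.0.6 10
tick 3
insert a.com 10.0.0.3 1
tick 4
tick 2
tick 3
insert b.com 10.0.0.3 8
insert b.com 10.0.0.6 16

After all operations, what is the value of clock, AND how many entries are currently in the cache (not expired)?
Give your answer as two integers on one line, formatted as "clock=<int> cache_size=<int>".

Answer: clock=33 cache_size=1

Derivation:
Op 1: tick 3 -> clock=3.
Op 2: tick 4 -> clock=7.
Op 3: tick 4 -> clock=11.
Op 4: insert a.com -> 10.0.0.6 (expiry=11+3=14). clock=11
Op 5: insert a.com -> 10.0.0.5 (expiry=11+11=22). clock=11
Op 6: tick 1 -> clock=12.
Op 7: tick 2 -> clock=14.
Op 8: insert a.com -> 10.0.0.6 (expiry=14+13=27). clock=14
Op 9: insert b.com -> 10.0.0.1 (expiry=14+3=17). clock=14
Op 10: tick 2 -> clock=16.
Op 11: insert b.com -> 10.0.0.3 (expiry=16+8=24). clock=16
Op 12: insert a.com -> 10.0.0.2 (expiry=16+2=18). clock=16
Op 13: tick 1 -> clock=17.
Op 14: tick 2 -> clock=19. purged={a.com}
Op 15: tick 2 -> clock=21.
Op 16: insert b.com -> 10.0.0.6 (expiry=21+10=31). clock=21
Op 17: tick 3 -> clock=24.
Op 18: insert a.com -> 10.0.0.3 (expiry=24+1=25). clock=24
Op 19: tick 4 -> clock=28. purged={a.com}
Op 20: tick 2 -> clock=30.
Op 21: tick 3 -> clock=33. purged={b.com}
Op 22: insert b.com -> 10.0.0.3 (expiry=33+8=41). clock=33
Op 23: insert b.com -> 10.0.0.6 (expiry=33+16=49). clock=33
Final clock = 33
Final cache (unexpired): {b.com} -> size=1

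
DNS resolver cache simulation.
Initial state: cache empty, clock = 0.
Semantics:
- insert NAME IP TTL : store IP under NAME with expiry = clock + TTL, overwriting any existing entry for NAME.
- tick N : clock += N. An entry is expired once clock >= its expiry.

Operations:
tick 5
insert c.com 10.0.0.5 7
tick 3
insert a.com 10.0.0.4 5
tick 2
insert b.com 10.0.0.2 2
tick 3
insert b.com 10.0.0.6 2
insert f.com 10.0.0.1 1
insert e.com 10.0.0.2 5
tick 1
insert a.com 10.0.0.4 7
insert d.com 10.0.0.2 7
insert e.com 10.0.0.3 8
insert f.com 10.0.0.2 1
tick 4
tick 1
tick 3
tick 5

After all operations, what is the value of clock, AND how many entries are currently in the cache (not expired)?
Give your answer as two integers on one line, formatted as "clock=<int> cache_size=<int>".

Answer: clock=27 cache_size=0

Derivation:
Op 1: tick 5 -> clock=5.
Op 2: insert c.com -> 10.0.0.5 (expiry=5+7=12). clock=5
Op 3: tick 3 -> clock=8.
Op 4: insert a.com -> 10.0.0.4 (expiry=8+5=13). clock=8
Op 5: tick 2 -> clock=10.
Op 6: insert b.com -> 10.0.0.2 (expiry=10+2=12). clock=10
Op 7: tick 3 -> clock=13. purged={a.com,b.com,c.com}
Op 8: insert b.com -> 10.0.0.6 (expiry=13+2=15). clock=13
Op 9: insert f.com -> 10.0.0.1 (expiry=13+1=14). clock=13
Op 10: insert e.com -> 10.0.0.2 (expiry=13+5=18). clock=13
Op 11: tick 1 -> clock=14. purged={f.com}
Op 12: insert a.com -> 10.0.0.4 (expiry=14+7=21). clock=14
Op 13: insert d.com -> 10.0.0.2 (expiry=14+7=21). clock=14
Op 14: insert e.com -> 10.0.0.3 (expiry=14+8=22). clock=14
Op 15: insert f.com -> 10.0.0.2 (expiry=14+1=15). clock=14
Op 16: tick 4 -> clock=18. purged={b.com,f.com}
Op 17: tick 1 -> clock=19.
Op 18: tick 3 -> clock=22. purged={a.com,d.com,e.com}
Op 19: tick 5 -> clock=27.
Final clock = 27
Final cache (unexpired): {} -> size=0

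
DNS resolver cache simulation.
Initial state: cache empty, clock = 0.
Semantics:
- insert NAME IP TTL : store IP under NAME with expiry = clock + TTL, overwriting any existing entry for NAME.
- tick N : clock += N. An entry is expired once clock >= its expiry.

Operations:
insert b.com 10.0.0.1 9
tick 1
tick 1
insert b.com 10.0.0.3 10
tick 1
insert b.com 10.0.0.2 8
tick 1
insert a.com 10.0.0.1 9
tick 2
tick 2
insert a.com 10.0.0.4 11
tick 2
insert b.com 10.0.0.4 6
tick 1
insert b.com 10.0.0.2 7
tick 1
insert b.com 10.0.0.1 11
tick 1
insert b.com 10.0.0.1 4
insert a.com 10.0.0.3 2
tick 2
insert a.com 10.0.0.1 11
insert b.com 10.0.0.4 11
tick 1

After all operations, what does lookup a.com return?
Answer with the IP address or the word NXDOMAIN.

Op 1: insert b.com -> 10.0.0.1 (expiry=0+9=9). clock=0
Op 2: tick 1 -> clock=1.
Op 3: tick 1 -> clock=2.
Op 4: insert b.com -> 10.0.0.3 (expiry=2+10=12). clock=2
Op 5: tick 1 -> clock=3.
Op 6: insert b.com -> 10.0.0.2 (expiry=3+8=11). clock=3
Op 7: tick 1 -> clock=4.
Op 8: insert a.com -> 10.0.0.1 (expiry=4+9=13). clock=4
Op 9: tick 2 -> clock=6.
Op 10: tick 2 -> clock=8.
Op 11: insert a.com -> 10.0.0.4 (expiry=8+11=19). clock=8
Op 12: tick 2 -> clock=10.
Op 13: insert b.com -> 10.0.0.4 (expiry=10+6=16). clock=10
Op 14: tick 1 -> clock=11.
Op 15: insert b.com -> 10.0.0.2 (expiry=11+7=18). clock=11
Op 16: tick 1 -> clock=12.
Op 17: insert b.com -> 10.0.0.1 (expiry=12+11=23). clock=12
Op 18: tick 1 -> clock=13.
Op 19: insert b.com -> 10.0.0.1 (expiry=13+4=17). clock=13
Op 20: insert a.com -> 10.0.0.3 (expiry=13+2=15). clock=13
Op 21: tick 2 -> clock=15. purged={a.com}
Op 22: insert a.com -> 10.0.0.1 (expiry=15+11=26). clock=15
Op 23: insert b.com -> 10.0.0.4 (expiry=15+11=26). clock=15
Op 24: tick 1 -> clock=16.
lookup a.com: present, ip=10.0.0.1 expiry=26 > clock=16

Answer: 10.0.0.1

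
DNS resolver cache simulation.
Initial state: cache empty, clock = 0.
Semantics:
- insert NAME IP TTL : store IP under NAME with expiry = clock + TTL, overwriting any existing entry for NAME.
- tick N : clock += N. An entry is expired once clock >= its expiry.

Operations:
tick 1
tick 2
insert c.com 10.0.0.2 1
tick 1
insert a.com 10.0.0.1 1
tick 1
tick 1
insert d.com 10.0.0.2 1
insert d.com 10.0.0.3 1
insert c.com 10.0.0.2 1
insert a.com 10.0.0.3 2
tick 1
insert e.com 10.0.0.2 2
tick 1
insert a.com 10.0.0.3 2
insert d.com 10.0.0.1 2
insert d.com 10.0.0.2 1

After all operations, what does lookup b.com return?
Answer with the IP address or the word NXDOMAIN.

Op 1: tick 1 -> clock=1.
Op 2: tick 2 -> clock=3.
Op 3: insert c.com -> 10.0.0.2 (expiry=3+1=4). clock=3
Op 4: tick 1 -> clock=4. purged={c.com}
Op 5: insert a.com -> 10.0.0.1 (expiry=4+1=5). clock=4
Op 6: tick 1 -> clock=5. purged={a.com}
Op 7: tick 1 -> clock=6.
Op 8: insert d.com -> 10.0.0.2 (expiry=6+1=7). clock=6
Op 9: insert d.com -> 10.0.0.3 (expiry=6+1=7). clock=6
Op 10: insert c.com -> 10.0.0.2 (expiry=6+1=7). clock=6
Op 11: insert a.com -> 10.0.0.3 (expiry=6+2=8). clock=6
Op 12: tick 1 -> clock=7. purged={c.com,d.com}
Op 13: insert e.com -> 10.0.0.2 (expiry=7+2=9). clock=7
Op 14: tick 1 -> clock=8. purged={a.com}
Op 15: insert a.com -> 10.0.0.3 (expiry=8+2=10). clock=8
Op 16: insert d.com -> 10.0.0.1 (expiry=8+2=10). clock=8
Op 17: insert d.com -> 10.0.0.2 (expiry=8+1=9). clock=8
lookup b.com: not in cache (expired or never inserted)

Answer: NXDOMAIN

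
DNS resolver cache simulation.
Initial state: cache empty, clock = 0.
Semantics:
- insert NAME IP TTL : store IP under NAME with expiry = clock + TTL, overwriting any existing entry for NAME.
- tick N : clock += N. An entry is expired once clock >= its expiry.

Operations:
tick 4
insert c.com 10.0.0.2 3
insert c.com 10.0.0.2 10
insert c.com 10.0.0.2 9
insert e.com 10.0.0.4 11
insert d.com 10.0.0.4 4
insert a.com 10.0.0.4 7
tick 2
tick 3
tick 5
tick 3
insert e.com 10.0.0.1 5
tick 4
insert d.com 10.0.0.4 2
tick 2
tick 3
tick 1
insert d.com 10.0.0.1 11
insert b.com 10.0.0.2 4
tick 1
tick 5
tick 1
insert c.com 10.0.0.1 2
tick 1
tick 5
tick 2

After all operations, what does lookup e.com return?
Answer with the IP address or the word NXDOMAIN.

Op 1: tick 4 -> clock=4.
Op 2: insert c.com -> 10.0.0.2 (expiry=4+3=7). clock=4
Op 3: insert c.com -> 10.0.0.2 (expiry=4+10=14). clock=4
Op 4: insert c.com -> 10.0.0.2 (expiry=4+9=13). clock=4
Op 5: insert e.com -> 10.0.0.4 (expiry=4+11=15). clock=4
Op 6: insert d.com -> 10.0.0.4 (expiry=4+4=8). clock=4
Op 7: insert a.com -> 10.0.0.4 (expiry=4+7=11). clock=4
Op 8: tick 2 -> clock=6.
Op 9: tick 3 -> clock=9. purged={d.com}
Op 10: tick 5 -> clock=14. purged={a.com,c.com}
Op 11: tick 3 -> clock=17. purged={e.com}
Op 12: insert e.com -> 10.0.0.1 (expiry=17+5=22). clock=17
Op 13: tick 4 -> clock=21.
Op 14: insert d.com -> 10.0.0.4 (expiry=21+2=23). clock=21
Op 15: tick 2 -> clock=23. purged={d.com,e.com}
Op 16: tick 3 -> clock=26.
Op 17: tick 1 -> clock=27.
Op 18: insert d.com -> 10.0.0.1 (expiry=27+11=38). clock=27
Op 19: insert b.com -> 10.0.0.2 (expiry=27+4=31). clock=27
Op 20: tick 1 -> clock=28.
Op 21: tick 5 -> clock=33. purged={b.com}
Op 22: tick 1 -> clock=34.
Op 23: insert c.com -> 10.0.0.1 (expiry=34+2=36). clock=34
Op 24: tick 1 -> clock=35.
Op 25: tick 5 -> clock=40. purged={c.com,d.com}
Op 26: tick 2 -> clock=42.
lookup e.com: not in cache (expired or never inserted)

Answer: NXDOMAIN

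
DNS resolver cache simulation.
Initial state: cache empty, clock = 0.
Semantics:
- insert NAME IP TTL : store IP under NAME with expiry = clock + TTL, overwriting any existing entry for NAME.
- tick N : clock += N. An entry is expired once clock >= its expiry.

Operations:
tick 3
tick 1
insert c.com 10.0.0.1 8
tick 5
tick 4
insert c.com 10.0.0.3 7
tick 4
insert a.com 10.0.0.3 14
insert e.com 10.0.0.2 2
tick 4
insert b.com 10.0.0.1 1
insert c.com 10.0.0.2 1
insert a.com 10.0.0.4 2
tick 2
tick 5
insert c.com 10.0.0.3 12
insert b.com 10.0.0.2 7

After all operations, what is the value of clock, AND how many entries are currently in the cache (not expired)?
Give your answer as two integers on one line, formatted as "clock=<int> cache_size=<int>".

Answer: clock=28 cache_size=2

Derivation:
Op 1: tick 3 -> clock=3.
Op 2: tick 1 -> clock=4.
Op 3: insert c.com -> 10.0.0.1 (expiry=4+8=12). clock=4
Op 4: tick 5 -> clock=9.
Op 5: tick 4 -> clock=13. purged={c.com}
Op 6: insert c.com -> 10.0.0.3 (expiry=13+7=20). clock=13
Op 7: tick 4 -> clock=17.
Op 8: insert a.com -> 10.0.0.3 (expiry=17+14=31). clock=17
Op 9: insert e.com -> 10.0.0.2 (expiry=17+2=19). clock=17
Op 10: tick 4 -> clock=21. purged={c.com,e.com}
Op 11: insert b.com -> 10.0.0.1 (expiry=21+1=22). clock=21
Op 12: insert c.com -> 10.0.0.2 (expiry=21+1=22). clock=21
Op 13: insert a.com -> 10.0.0.4 (expiry=21+2=23). clock=21
Op 14: tick 2 -> clock=23. purged={a.com,b.com,c.com}
Op 15: tick 5 -> clock=28.
Op 16: insert c.com -> 10.0.0.3 (expiry=28+12=40). clock=28
Op 17: insert b.com -> 10.0.0.2 (expiry=28+7=35). clock=28
Final clock = 28
Final cache (unexpired): {b.com,c.com} -> size=2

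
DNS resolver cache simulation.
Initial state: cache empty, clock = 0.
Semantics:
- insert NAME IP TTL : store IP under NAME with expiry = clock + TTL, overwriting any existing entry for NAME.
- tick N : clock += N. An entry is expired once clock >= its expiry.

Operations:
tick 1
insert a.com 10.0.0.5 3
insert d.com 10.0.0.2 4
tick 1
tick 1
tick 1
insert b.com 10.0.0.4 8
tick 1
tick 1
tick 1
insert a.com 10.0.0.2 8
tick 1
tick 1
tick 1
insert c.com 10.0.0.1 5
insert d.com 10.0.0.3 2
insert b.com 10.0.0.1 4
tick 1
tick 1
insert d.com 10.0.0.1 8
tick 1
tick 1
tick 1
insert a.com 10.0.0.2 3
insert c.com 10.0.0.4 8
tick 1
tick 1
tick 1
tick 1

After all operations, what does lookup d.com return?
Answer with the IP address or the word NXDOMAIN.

Op 1: tick 1 -> clock=1.
Op 2: insert a.com -> 10.0.0.5 (expiry=1+3=4). clock=1
Op 3: insert d.com -> 10.0.0.2 (expiry=1+4=5). clock=1
Op 4: tick 1 -> clock=2.
Op 5: tick 1 -> clock=3.
Op 6: tick 1 -> clock=4. purged={a.com}
Op 7: insert b.com -> 10.0.0.4 (expiry=4+8=12). clock=4
Op 8: tick 1 -> clock=5. purged={d.com}
Op 9: tick 1 -> clock=6.
Op 10: tick 1 -> clock=7.
Op 11: insert a.com -> 10.0.0.2 (expiry=7+8=15). clock=7
Op 12: tick 1 -> clock=8.
Op 13: tick 1 -> clock=9.
Op 14: tick 1 -> clock=10.
Op 15: insert c.com -> 10.0.0.1 (expiry=10+5=15). clock=10
Op 16: insert d.com -> 10.0.0.3 (expiry=10+2=12). clock=10
Op 17: insert b.com -> 10.0.0.1 (expiry=10+4=14). clock=10
Op 18: tick 1 -> clock=11.
Op 19: tick 1 -> clock=12. purged={d.com}
Op 20: insert d.com -> 10.0.0.1 (expiry=12+8=20). clock=12
Op 21: tick 1 -> clock=13.
Op 22: tick 1 -> clock=14. purged={b.com}
Op 23: tick 1 -> clock=15. purged={a.com,c.com}
Op 24: insert a.com -> 10.0.0.2 (expiry=15+3=18). clock=15
Op 25: insert c.com -> 10.0.0.4 (expiry=15+8=23). clock=15
Op 26: tick 1 -> clock=16.
Op 27: tick 1 -> clock=17.
Op 28: tick 1 -> clock=18. purged={a.com}
Op 29: tick 1 -> clock=19.
lookup d.com: present, ip=10.0.0.1 expiry=20 > clock=19

Answer: 10.0.0.1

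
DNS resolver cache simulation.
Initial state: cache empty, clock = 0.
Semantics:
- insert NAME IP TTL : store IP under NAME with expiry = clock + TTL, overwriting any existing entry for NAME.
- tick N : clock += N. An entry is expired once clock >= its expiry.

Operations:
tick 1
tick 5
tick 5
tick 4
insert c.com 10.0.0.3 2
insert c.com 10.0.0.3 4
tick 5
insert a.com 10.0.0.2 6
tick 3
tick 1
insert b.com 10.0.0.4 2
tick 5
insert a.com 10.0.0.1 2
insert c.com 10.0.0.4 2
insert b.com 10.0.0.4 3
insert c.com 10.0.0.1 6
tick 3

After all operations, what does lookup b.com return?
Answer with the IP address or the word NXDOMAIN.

Answer: NXDOMAIN

Derivation:
Op 1: tick 1 -> clock=1.
Op 2: tick 5 -> clock=6.
Op 3: tick 5 -> clock=11.
Op 4: tick 4 -> clock=15.
Op 5: insert c.com -> 10.0.0.3 (expiry=15+2=17). clock=15
Op 6: insert c.com -> 10.0.0.3 (expiry=15+4=19). clock=15
Op 7: tick 5 -> clock=20. purged={c.com}
Op 8: insert a.com -> 10.0.0.2 (expiry=20+6=26). clock=20
Op 9: tick 3 -> clock=23.
Op 10: tick 1 -> clock=24.
Op 11: insert b.com -> 10.0.0.4 (expiry=24+2=26). clock=24
Op 12: tick 5 -> clock=29. purged={a.com,b.com}
Op 13: insert a.com -> 10.0.0.1 (expiry=29+2=31). clock=29
Op 14: insert c.com -> 10.0.0.4 (expiry=29+2=31). clock=29
Op 15: insert b.com -> 10.0.0.4 (expiry=29+3=32). clock=29
Op 16: insert c.com -> 10.0.0.1 (expiry=29+6=35). clock=29
Op 17: tick 3 -> clock=32. purged={a.com,b.com}
lookup b.com: not in cache (expired or never inserted)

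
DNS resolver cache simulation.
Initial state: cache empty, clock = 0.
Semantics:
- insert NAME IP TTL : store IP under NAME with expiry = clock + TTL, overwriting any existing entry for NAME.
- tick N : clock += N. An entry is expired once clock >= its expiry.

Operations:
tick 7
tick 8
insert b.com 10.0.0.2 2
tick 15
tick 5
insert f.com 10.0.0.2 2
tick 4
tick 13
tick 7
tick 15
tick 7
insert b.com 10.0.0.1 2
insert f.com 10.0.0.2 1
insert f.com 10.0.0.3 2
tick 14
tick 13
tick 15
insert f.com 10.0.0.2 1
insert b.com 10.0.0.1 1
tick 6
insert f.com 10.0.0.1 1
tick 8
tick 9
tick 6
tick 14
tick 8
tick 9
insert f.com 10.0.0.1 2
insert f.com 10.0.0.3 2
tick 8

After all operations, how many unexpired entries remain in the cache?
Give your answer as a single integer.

Answer: 0

Derivation:
Op 1: tick 7 -> clock=7.
Op 2: tick 8 -> clock=15.
Op 3: insert b.com -> 10.0.0.2 (expiry=15+2=17). clock=15
Op 4: tick 15 -> clock=30. purged={b.com}
Op 5: tick 5 -> clock=35.
Op 6: insert f.com -> 10.0.0.2 (expiry=35+2=37). clock=35
Op 7: tick 4 -> clock=39. purged={f.com}
Op 8: tick 13 -> clock=52.
Op 9: tick 7 -> clock=59.
Op 10: tick 15 -> clock=74.
Op 11: tick 7 -> clock=81.
Op 12: insert b.com -> 10.0.0.1 (expiry=81+2=83). clock=81
Op 13: insert f.com -> 10.0.0.2 (expiry=81+1=82). clock=81
Op 14: insert f.com -> 10.0.0.3 (expiry=81+2=83). clock=81
Op 15: tick 14 -> clock=95. purged={b.com,f.com}
Op 16: tick 13 -> clock=108.
Op 17: tick 15 -> clock=123.
Op 18: insert f.com -> 10.0.0.2 (expiry=123+1=124). clock=123
Op 19: insert b.com -> 10.0.0.1 (expiry=123+1=124). clock=123
Op 20: tick 6 -> clock=129. purged={b.com,f.com}
Op 21: insert f.com -> 10.0.0.1 (expiry=129+1=130). clock=129
Op 22: tick 8 -> clock=137. purged={f.com}
Op 23: tick 9 -> clock=146.
Op 24: tick 6 -> clock=152.
Op 25: tick 14 -> clock=166.
Op 26: tick 8 -> clock=174.
Op 27: tick 9 -> clock=183.
Op 28: insert f.com -> 10.0.0.1 (expiry=183+2=185). clock=183
Op 29: insert f.com -> 10.0.0.3 (expiry=183+2=185). clock=183
Op 30: tick 8 -> clock=191. purged={f.com}
Final cache (unexpired): {} -> size=0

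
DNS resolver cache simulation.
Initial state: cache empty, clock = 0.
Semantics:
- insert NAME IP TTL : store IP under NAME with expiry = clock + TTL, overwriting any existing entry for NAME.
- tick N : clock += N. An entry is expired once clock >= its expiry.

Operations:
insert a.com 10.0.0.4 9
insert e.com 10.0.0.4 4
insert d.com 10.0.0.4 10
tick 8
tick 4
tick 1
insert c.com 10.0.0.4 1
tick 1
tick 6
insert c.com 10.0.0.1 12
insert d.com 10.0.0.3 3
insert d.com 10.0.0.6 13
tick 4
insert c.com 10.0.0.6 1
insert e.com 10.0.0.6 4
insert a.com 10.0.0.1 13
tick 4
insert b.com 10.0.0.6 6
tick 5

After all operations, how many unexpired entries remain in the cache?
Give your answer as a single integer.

Answer: 2

Derivation:
Op 1: insert a.com -> 10.0.0.4 (expiry=0+9=9). clock=0
Op 2: insert e.com -> 10.0.0.4 (expiry=0+4=4). clock=0
Op 3: insert d.com -> 10.0.0.4 (expiry=0+10=10). clock=0
Op 4: tick 8 -> clock=8. purged={e.com}
Op 5: tick 4 -> clock=12. purged={a.com,d.com}
Op 6: tick 1 -> clock=13.
Op 7: insert c.com -> 10.0.0.4 (expiry=13+1=14). clock=13
Op 8: tick 1 -> clock=14. purged={c.com}
Op 9: tick 6 -> clock=20.
Op 10: insert c.com -> 10.0.0.1 (expiry=20+12=32). clock=20
Op 11: insert d.com -> 10.0.0.3 (expiry=20+3=23). clock=20
Op 12: insert d.com -> 10.0.0.6 (expiry=20+13=33). clock=20
Op 13: tick 4 -> clock=24.
Op 14: insert c.com -> 10.0.0.6 (expiry=24+1=25). clock=24
Op 15: insert e.com -> 10.0.0.6 (expiry=24+4=28). clock=24
Op 16: insert a.com -> 10.0.0.1 (expiry=24+13=37). clock=24
Op 17: tick 4 -> clock=28. purged={c.com,e.com}
Op 18: insert b.com -> 10.0.0.6 (expiry=28+6=34). clock=28
Op 19: tick 5 -> clock=33. purged={d.com}
Final cache (unexpired): {a.com,b.com} -> size=2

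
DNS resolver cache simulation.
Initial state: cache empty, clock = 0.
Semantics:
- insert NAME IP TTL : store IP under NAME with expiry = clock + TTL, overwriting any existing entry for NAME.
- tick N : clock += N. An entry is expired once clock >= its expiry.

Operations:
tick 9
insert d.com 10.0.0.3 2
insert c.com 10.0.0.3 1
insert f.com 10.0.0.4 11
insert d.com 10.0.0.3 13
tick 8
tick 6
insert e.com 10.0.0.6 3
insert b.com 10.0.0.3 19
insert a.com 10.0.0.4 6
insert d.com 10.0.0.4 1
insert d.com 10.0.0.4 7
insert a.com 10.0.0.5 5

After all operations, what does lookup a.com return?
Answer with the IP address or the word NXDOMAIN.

Answer: 10.0.0.5

Derivation:
Op 1: tick 9 -> clock=9.
Op 2: insert d.com -> 10.0.0.3 (expiry=9+2=11). clock=9
Op 3: insert c.com -> 10.0.0.3 (expiry=9+1=10). clock=9
Op 4: insert f.com -> 10.0.0.4 (expiry=9+11=20). clock=9
Op 5: insert d.com -> 10.0.0.3 (expiry=9+13=22). clock=9
Op 6: tick 8 -> clock=17. purged={c.com}
Op 7: tick 6 -> clock=23. purged={d.com,f.com}
Op 8: insert e.com -> 10.0.0.6 (expiry=23+3=26). clock=23
Op 9: insert b.com -> 10.0.0.3 (expiry=23+19=42). clock=23
Op 10: insert a.com -> 10.0.0.4 (expiry=23+6=29). clock=23
Op 11: insert d.com -> 10.0.0.4 (expiry=23+1=24). clock=23
Op 12: insert d.com -> 10.0.0.4 (expiry=23+7=30). clock=23
Op 13: insert a.com -> 10.0.0.5 (expiry=23+5=28). clock=23
lookup a.com: present, ip=10.0.0.5 expiry=28 > clock=23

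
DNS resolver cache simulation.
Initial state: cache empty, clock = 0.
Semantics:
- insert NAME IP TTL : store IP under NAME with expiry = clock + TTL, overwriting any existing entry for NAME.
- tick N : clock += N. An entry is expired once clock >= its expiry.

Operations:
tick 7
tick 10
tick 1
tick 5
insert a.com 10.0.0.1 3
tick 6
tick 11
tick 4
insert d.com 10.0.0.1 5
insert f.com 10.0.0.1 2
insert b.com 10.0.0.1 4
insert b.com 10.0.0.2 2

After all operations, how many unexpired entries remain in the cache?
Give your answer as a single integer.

Answer: 3

Derivation:
Op 1: tick 7 -> clock=7.
Op 2: tick 10 -> clock=17.
Op 3: tick 1 -> clock=18.
Op 4: tick 5 -> clock=23.
Op 5: insert a.com -> 10.0.0.1 (expiry=23+3=26). clock=23
Op 6: tick 6 -> clock=29. purged={a.com}
Op 7: tick 11 -> clock=40.
Op 8: tick 4 -> clock=44.
Op 9: insert d.com -> 10.0.0.1 (expiry=44+5=49). clock=44
Op 10: insert f.com -> 10.0.0.1 (expiry=44+2=46). clock=44
Op 11: insert b.com -> 10.0.0.1 (expiry=44+4=48). clock=44
Op 12: insert b.com -> 10.0.0.2 (expiry=44+2=46). clock=44
Final cache (unexpired): {b.com,d.com,f.com} -> size=3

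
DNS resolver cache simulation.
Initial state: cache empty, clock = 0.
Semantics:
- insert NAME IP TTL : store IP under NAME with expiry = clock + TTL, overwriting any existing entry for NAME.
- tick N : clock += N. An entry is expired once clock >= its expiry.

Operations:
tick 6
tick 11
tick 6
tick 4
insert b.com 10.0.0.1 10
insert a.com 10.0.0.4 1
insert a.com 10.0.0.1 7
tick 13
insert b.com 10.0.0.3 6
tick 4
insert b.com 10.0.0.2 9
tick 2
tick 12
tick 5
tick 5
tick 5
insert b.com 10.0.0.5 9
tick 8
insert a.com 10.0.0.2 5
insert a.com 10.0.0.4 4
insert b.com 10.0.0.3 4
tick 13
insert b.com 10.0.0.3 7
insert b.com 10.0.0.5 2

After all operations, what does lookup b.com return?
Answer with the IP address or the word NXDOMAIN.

Answer: 10.0.0.5

Derivation:
Op 1: tick 6 -> clock=6.
Op 2: tick 11 -> clock=17.
Op 3: tick 6 -> clock=23.
Op 4: tick 4 -> clock=27.
Op 5: insert b.com -> 10.0.0.1 (expiry=27+10=37). clock=27
Op 6: insert a.com -> 10.0.0.4 (expiry=27+1=28). clock=27
Op 7: insert a.com -> 10.0.0.1 (expiry=27+7=34). clock=27
Op 8: tick 13 -> clock=40. purged={a.com,b.com}
Op 9: insert b.com -> 10.0.0.3 (expiry=40+6=46). clock=40
Op 10: tick 4 -> clock=44.
Op 11: insert b.com -> 10.0.0.2 (expiry=44+9=53). clock=44
Op 12: tick 2 -> clock=46.
Op 13: tick 12 -> clock=58. purged={b.com}
Op 14: tick 5 -> clock=63.
Op 15: tick 5 -> clock=68.
Op 16: tick 5 -> clock=73.
Op 17: insert b.com -> 10.0.0.5 (expiry=73+9=82). clock=73
Op 18: tick 8 -> clock=81.
Op 19: insert a.com -> 10.0.0.2 (expiry=81+5=86). clock=81
Op 20: insert a.com -> 10.0.0.4 (expiry=81+4=85). clock=81
Op 21: insert b.com -> 10.0.0.3 (expiry=81+4=85). clock=81
Op 22: tick 13 -> clock=94. purged={a.com,b.com}
Op 23: insert b.com -> 10.0.0.3 (expiry=94+7=101). clock=94
Op 24: insert b.com -> 10.0.0.5 (expiry=94+2=96). clock=94
lookup b.com: present, ip=10.0.0.5 expiry=96 > clock=94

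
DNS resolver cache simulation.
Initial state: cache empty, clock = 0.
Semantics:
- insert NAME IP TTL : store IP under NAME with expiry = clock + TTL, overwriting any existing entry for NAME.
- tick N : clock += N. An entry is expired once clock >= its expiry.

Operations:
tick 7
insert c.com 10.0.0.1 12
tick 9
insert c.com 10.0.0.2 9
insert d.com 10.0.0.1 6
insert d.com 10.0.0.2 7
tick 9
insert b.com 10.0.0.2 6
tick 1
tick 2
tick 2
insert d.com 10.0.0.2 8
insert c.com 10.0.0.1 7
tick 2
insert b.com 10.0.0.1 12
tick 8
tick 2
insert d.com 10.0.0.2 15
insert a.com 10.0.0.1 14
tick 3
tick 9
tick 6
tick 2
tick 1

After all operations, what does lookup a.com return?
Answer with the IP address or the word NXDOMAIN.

Op 1: tick 7 -> clock=7.
Op 2: insert c.com -> 10.0.0.1 (expiry=7+12=19). clock=7
Op 3: tick 9 -> clock=16.
Op 4: insert c.com -> 10.0.0.2 (expiry=16+9=25). clock=16
Op 5: insert d.com -> 10.0.0.1 (expiry=16+6=22). clock=16
Op 6: insert d.com -> 10.0.0.2 (expiry=16+7=23). clock=16
Op 7: tick 9 -> clock=25. purged={c.com,d.com}
Op 8: insert b.com -> 10.0.0.2 (expiry=25+6=31). clock=25
Op 9: tick 1 -> clock=26.
Op 10: tick 2 -> clock=28.
Op 11: tick 2 -> clock=30.
Op 12: insert d.com -> 10.0.0.2 (expiry=30+8=38). clock=30
Op 13: insert c.com -> 10.0.0.1 (expiry=30+7=37). clock=30
Op 14: tick 2 -> clock=32. purged={b.com}
Op 15: insert b.com -> 10.0.0.1 (expiry=32+12=44). clock=32
Op 16: tick 8 -> clock=40. purged={c.com,d.com}
Op 17: tick 2 -> clock=42.
Op 18: insert d.com -> 10.0.0.2 (expiry=42+15=57). clock=42
Op 19: insert a.com -> 10.0.0.1 (expiry=42+14=56). clock=42
Op 20: tick 3 -> clock=45. purged={b.com}
Op 21: tick 9 -> clock=54.
Op 22: tick 6 -> clock=60. purged={a.com,d.com}
Op 23: tick 2 -> clock=62.
Op 24: tick 1 -> clock=63.
lookup a.com: not in cache (expired or never inserted)

Answer: NXDOMAIN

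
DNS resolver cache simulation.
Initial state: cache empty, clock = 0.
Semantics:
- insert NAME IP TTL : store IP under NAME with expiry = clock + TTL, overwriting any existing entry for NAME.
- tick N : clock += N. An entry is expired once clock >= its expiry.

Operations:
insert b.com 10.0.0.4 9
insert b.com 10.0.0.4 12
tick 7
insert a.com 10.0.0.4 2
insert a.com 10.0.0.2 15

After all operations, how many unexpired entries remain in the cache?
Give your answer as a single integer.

Answer: 2

Derivation:
Op 1: insert b.com -> 10.0.0.4 (expiry=0+9=9). clock=0
Op 2: insert b.com -> 10.0.0.4 (expiry=0+12=12). clock=0
Op 3: tick 7 -> clock=7.
Op 4: insert a.com -> 10.0.0.4 (expiry=7+2=9). clock=7
Op 5: insert a.com -> 10.0.0.2 (expiry=7+15=22). clock=7
Final cache (unexpired): {a.com,b.com} -> size=2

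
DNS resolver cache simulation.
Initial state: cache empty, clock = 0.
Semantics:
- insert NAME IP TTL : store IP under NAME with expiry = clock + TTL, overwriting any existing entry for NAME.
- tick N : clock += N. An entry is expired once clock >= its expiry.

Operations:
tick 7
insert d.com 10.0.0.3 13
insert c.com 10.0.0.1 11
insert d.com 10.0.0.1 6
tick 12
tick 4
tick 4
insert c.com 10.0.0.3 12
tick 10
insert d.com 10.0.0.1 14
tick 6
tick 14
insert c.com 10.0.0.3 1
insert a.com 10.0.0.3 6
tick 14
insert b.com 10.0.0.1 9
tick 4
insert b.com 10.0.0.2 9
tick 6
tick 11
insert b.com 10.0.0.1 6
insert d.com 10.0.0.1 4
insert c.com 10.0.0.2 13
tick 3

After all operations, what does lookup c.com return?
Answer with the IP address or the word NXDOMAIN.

Op 1: tick 7 -> clock=7.
Op 2: insert d.com -> 10.0.0.3 (expiry=7+13=20). clock=7
Op 3: insert c.com -> 10.0.0.1 (expiry=7+11=18). clock=7
Op 4: insert d.com -> 10.0.0.1 (expiry=7+6=13). clock=7
Op 5: tick 12 -> clock=19. purged={c.com,d.com}
Op 6: tick 4 -> clock=23.
Op 7: tick 4 -> clock=27.
Op 8: insert c.com -> 10.0.0.3 (expiry=27+12=39). clock=27
Op 9: tick 10 -> clock=37.
Op 10: insert d.com -> 10.0.0.1 (expiry=37+14=51). clock=37
Op 11: tick 6 -> clock=43. purged={c.com}
Op 12: tick 14 -> clock=57. purged={d.com}
Op 13: insert c.com -> 10.0.0.3 (expiry=57+1=58). clock=57
Op 14: insert a.com -> 10.0.0.3 (expiry=57+6=63). clock=57
Op 15: tick 14 -> clock=71. purged={a.com,c.com}
Op 16: insert b.com -> 10.0.0.1 (expiry=71+9=80). clock=71
Op 17: tick 4 -> clock=75.
Op 18: insert b.com -> 10.0.0.2 (expiry=75+9=84). clock=75
Op 19: tick 6 -> clock=81.
Op 20: tick 11 -> clock=92. purged={b.com}
Op 21: insert b.com -> 10.0.0.1 (expiry=92+6=98). clock=92
Op 22: insert d.com -> 10.0.0.1 (expiry=92+4=96). clock=92
Op 23: insert c.com -> 10.0.0.2 (expiry=92+13=105). clock=92
Op 24: tick 3 -> clock=95.
lookup c.com: present, ip=10.0.0.2 expiry=105 > clock=95

Answer: 10.0.0.2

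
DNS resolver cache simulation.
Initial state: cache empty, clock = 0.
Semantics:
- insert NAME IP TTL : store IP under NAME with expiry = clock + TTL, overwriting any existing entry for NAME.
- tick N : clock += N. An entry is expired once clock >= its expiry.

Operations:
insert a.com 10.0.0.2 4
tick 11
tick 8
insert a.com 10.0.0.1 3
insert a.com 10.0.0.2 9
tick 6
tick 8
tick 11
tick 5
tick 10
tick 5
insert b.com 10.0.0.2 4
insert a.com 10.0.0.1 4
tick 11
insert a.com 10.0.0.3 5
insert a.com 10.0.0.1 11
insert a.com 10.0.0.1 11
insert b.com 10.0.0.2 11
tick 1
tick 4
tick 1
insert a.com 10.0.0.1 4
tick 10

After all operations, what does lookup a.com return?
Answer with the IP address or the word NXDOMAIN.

Answer: NXDOMAIN

Derivation:
Op 1: insert a.com -> 10.0.0.2 (expiry=0+4=4). clock=0
Op 2: tick 11 -> clock=11. purged={a.com}
Op 3: tick 8 -> clock=19.
Op 4: insert a.com -> 10.0.0.1 (expiry=19+3=22). clock=19
Op 5: insert a.com -> 10.0.0.2 (expiry=19+9=28). clock=19
Op 6: tick 6 -> clock=25.
Op 7: tick 8 -> clock=33. purged={a.com}
Op 8: tick 11 -> clock=44.
Op 9: tick 5 -> clock=49.
Op 10: tick 10 -> clock=59.
Op 11: tick 5 -> clock=64.
Op 12: insert b.com -> 10.0.0.2 (expiry=64+4=68). clock=64
Op 13: insert a.com -> 10.0.0.1 (expiry=64+4=68). clock=64
Op 14: tick 11 -> clock=75. purged={a.com,b.com}
Op 15: insert a.com -> 10.0.0.3 (expiry=75+5=80). clock=75
Op 16: insert a.com -> 10.0.0.1 (expiry=75+11=86). clock=75
Op 17: insert a.com -> 10.0.0.1 (expiry=75+11=86). clock=75
Op 18: insert b.com -> 10.0.0.2 (expiry=75+11=86). clock=75
Op 19: tick 1 -> clock=76.
Op 20: tick 4 -> clock=80.
Op 21: tick 1 -> clock=81.
Op 22: insert a.com -> 10.0.0.1 (expiry=81+4=85). clock=81
Op 23: tick 10 -> clock=91. purged={a.com,b.com}
lookup a.com: not in cache (expired or never inserted)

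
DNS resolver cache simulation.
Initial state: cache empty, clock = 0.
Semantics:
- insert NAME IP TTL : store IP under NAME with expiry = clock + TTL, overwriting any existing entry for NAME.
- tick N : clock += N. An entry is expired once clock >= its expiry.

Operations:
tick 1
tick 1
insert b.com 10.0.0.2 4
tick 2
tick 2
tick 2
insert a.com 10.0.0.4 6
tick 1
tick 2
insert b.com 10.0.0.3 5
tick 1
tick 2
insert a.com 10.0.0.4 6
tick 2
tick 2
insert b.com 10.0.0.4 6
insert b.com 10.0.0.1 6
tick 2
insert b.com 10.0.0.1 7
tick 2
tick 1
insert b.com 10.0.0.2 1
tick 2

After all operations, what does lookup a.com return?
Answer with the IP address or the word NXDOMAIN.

Op 1: tick 1 -> clock=1.
Op 2: tick 1 -> clock=2.
Op 3: insert b.com -> 10.0.0.2 (expiry=2+4=6). clock=2
Op 4: tick 2 -> clock=4.
Op 5: tick 2 -> clock=6. purged={b.com}
Op 6: tick 2 -> clock=8.
Op 7: insert a.com -> 10.0.0.4 (expiry=8+6=14). clock=8
Op 8: tick 1 -> clock=9.
Op 9: tick 2 -> clock=11.
Op 10: insert b.com -> 10.0.0.3 (expiry=11+5=16). clock=11
Op 11: tick 1 -> clock=12.
Op 12: tick 2 -> clock=14. purged={a.com}
Op 13: insert a.com -> 10.0.0.4 (expiry=14+6=20). clock=14
Op 14: tick 2 -> clock=16. purged={b.com}
Op 15: tick 2 -> clock=18.
Op 16: insert b.com -> 10.0.0.4 (expiry=18+6=24). clock=18
Op 17: insert b.com -> 10.0.0.1 (expiry=18+6=24). clock=18
Op 18: tick 2 -> clock=20. purged={a.com}
Op 19: insert b.com -> 10.0.0.1 (expiry=20+7=27). clock=20
Op 20: tick 2 -> clock=22.
Op 21: tick 1 -> clock=23.
Op 22: insert b.com -> 10.0.0.2 (expiry=23+1=24). clock=23
Op 23: tick 2 -> clock=25. purged={b.com}
lookup a.com: not in cache (expired or never inserted)

Answer: NXDOMAIN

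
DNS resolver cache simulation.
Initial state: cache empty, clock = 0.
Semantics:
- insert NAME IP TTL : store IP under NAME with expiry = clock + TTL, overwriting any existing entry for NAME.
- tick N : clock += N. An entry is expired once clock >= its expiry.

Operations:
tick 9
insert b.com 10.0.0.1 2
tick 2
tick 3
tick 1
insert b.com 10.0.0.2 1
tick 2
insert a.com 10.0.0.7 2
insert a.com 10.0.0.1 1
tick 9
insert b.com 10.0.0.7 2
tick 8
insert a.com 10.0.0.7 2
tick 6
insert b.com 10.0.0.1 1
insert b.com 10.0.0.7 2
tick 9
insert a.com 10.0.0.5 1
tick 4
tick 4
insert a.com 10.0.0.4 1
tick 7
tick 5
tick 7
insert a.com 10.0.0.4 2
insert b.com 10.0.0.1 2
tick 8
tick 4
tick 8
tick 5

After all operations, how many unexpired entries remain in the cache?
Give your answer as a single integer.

Answer: 0

Derivation:
Op 1: tick 9 -> clock=9.
Op 2: insert b.com -> 10.0.0.1 (expiry=9+2=11). clock=9
Op 3: tick 2 -> clock=11. purged={b.com}
Op 4: tick 3 -> clock=14.
Op 5: tick 1 -> clock=15.
Op 6: insert b.com -> 10.0.0.2 (expiry=15+1=16). clock=15
Op 7: tick 2 -> clock=17. purged={b.com}
Op 8: insert a.com -> 10.0.0.7 (expiry=17+2=19). clock=17
Op 9: insert a.com -> 10.0.0.1 (expiry=17+1=18). clock=17
Op 10: tick 9 -> clock=26. purged={a.com}
Op 11: insert b.com -> 10.0.0.7 (expiry=26+2=28). clock=26
Op 12: tick 8 -> clock=34. purged={b.com}
Op 13: insert a.com -> 10.0.0.7 (expiry=34+2=36). clock=34
Op 14: tick 6 -> clock=40. purged={a.com}
Op 15: insert b.com -> 10.0.0.1 (expiry=40+1=41). clock=40
Op 16: insert b.com -> 10.0.0.7 (expiry=40+2=42). clock=40
Op 17: tick 9 -> clock=49. purged={b.com}
Op 18: insert a.com -> 10.0.0.5 (expiry=49+1=50). clock=49
Op 19: tick 4 -> clock=53. purged={a.com}
Op 20: tick 4 -> clock=57.
Op 21: insert a.com -> 10.0.0.4 (expiry=57+1=58). clock=57
Op 22: tick 7 -> clock=64. purged={a.com}
Op 23: tick 5 -> clock=69.
Op 24: tick 7 -> clock=76.
Op 25: insert a.com -> 10.0.0.4 (expiry=76+2=78). clock=76
Op 26: insert b.com -> 10.0.0.1 (expiry=76+2=78). clock=76
Op 27: tick 8 -> clock=84. purged={a.com,b.com}
Op 28: tick 4 -> clock=88.
Op 29: tick 8 -> clock=96.
Op 30: tick 5 -> clock=101.
Final cache (unexpired): {} -> size=0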